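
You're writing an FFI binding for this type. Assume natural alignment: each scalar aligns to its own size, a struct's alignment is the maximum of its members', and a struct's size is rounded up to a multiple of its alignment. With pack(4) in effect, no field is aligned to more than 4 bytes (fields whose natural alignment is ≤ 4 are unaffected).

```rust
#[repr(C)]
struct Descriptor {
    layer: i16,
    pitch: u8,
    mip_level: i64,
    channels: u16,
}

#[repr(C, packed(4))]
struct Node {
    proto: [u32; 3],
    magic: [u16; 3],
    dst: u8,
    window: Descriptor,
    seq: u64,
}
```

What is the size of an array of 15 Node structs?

Descriptor: layer at 0 (size 2, align 2) → ends 2; pitch at 2 (size 1, align 1) → ends 3; pad 5 to align 8 for mip_level; mip_level at 8 (size 8, align 8) → ends 16; channels at 16 (size 2, align 2) → ends 18; tail pad 6 to reach multiple of 8; total 24 bytes, alignment 8
proto at 0 (size 12, align 4) → ends 12
magic at 12 (size 6, align 2) → ends 18
dst at 18 (size 1, align 1) → ends 19
pad 1 to align 4 for window
window at 20 (size 24, align 4) → ends 44
seq at 44 (size 8, align 4) → ends 52
total 52 bytes, alignment 4
array of 15: 15 × 52 = 780

780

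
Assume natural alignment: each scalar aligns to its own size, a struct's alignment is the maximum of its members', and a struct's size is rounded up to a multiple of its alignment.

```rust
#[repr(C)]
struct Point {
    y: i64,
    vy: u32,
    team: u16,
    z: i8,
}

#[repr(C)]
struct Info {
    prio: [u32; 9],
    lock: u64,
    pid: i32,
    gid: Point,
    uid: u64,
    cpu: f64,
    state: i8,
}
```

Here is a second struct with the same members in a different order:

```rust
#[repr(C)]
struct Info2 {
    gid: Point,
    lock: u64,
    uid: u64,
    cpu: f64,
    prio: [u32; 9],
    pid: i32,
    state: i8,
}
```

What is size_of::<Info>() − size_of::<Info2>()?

8

Point: y at 0 (size 8, align 8) → ends 8; vy at 8 (size 4, align 4) → ends 12; team at 12 (size 2, align 2) → ends 14; z at 14 (size 1, align 1) → ends 15; tail pad 1 to reach multiple of 8; total 16 bytes, alignment 8
prio at 0 (size 36, align 4) → ends 36
pad 4 to align 8 for lock
lock at 40 (size 8, align 8) → ends 48
pid at 48 (size 4, align 4) → ends 52
pad 4 to align 8 for gid
gid at 56 (size 16, align 8) → ends 72
uid at 72 (size 8, align 8) → ends 80
cpu at 80 (size 8, align 8) → ends 88
state at 88 (size 1, align 1) → ends 89
tail pad 7 to reach multiple of 8
total 96 bytes, alignment 8
— Info2 —
gid at 0 (size 16, align 8) → ends 16
lock at 16 (size 8, align 8) → ends 24
uid at 24 (size 8, align 8) → ends 32
cpu at 32 (size 8, align 8) → ends 40
prio at 40 (size 36, align 4) → ends 76
pid at 76 (size 4, align 4) → ends 80
state at 80 (size 1, align 1) → ends 81
tail pad 7 to reach multiple of 8
total 88 bytes, alignment 8
96 − 88 = 8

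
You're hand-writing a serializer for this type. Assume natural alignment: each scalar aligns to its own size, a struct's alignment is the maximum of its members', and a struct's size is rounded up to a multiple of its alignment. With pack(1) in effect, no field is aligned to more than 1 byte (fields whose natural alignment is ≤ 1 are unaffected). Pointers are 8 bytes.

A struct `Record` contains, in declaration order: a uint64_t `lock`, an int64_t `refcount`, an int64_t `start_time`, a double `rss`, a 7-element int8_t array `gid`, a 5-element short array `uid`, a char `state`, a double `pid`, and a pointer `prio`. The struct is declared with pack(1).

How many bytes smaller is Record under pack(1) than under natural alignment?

natural layout:
  0..8  lock  (8B, 8-aligned)
  8..16  refcount  (8B, 8-aligned)
  16..24  start_time  (8B, 8-aligned)
  24..32  rss  (8B, 8-aligned)
  32..39  gid  (7B, 1-aligned)
  39..40  -- padding (1B)
  40..50  uid  (10B, 2-aligned)
  50..51  state  (1B, 1-aligned)
  51..56  -- padding (5B)
  56..64  pid  (8B, 8-aligned)
  64..72  prio  (8B, 8-aligned)
  sizeof = 72, alignof = 8
packed(1) layout:
  0..8  lock  (8B, 1-aligned)
  8..16  refcount  (8B, 1-aligned)
  16..24  start_time  (8B, 1-aligned)
  24..32  rss  (8B, 1-aligned)
  32..39  gid  (7B, 1-aligned)
  39..49  uid  (10B, 1-aligned)
  49..50  state  (1B, 1-aligned)
  50..58  pid  (8B, 1-aligned)
  58..66  prio  (8B, 1-aligned)
  sizeof = 66, alignof = 1
72 − 66 = 6

6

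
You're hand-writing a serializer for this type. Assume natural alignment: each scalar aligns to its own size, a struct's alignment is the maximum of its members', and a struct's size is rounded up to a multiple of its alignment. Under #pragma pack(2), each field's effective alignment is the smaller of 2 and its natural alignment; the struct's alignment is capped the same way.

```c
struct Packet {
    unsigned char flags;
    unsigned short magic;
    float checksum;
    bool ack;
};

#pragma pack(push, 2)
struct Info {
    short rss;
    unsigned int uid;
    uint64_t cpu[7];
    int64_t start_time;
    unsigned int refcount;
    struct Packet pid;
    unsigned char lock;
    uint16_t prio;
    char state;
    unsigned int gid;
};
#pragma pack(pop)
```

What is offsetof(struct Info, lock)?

Packet: @0: flags [1B, align 1] → 1; +1 pad (align 2); @2: magic [2B, align 2] → 4; @4: checksum [4B, align 4] → 8; @8: ack [1B, align 1] → 9; +3 tail pad (align 4); size 12, align 4
@0: rss [2B, align 2] → 2
@2: uid [4B, align 2] → 6
@6: cpu [56B, align 2] → 62
@62: start_time [8B, align 2] → 70
@70: refcount [4B, align 2] → 74
@74: pid [12B, align 2] → 86
@86: lock [1B, align 1] → 87

86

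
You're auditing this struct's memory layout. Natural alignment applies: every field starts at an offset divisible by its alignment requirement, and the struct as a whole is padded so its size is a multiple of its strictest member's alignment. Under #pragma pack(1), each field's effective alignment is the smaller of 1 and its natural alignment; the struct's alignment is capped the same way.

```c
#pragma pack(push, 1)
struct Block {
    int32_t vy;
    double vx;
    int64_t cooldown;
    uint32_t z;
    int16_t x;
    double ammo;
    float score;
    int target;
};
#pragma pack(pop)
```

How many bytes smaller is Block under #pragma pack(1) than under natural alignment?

natural layout:
  @0: vy [4B, align 4] → 4
  +4 pad (align 8)
  @8: vx [8B, align 8] → 16
  @16: cooldown [8B, align 8] → 24
  @24: z [4B, align 4] → 28
  @28: x [2B, align 2] → 30
  +2 pad (align 8)
  @32: ammo [8B, align 8] → 40
  @40: score [4B, align 4] → 44
  @44: target [4B, align 4] → 48
  size 48, align 8
packed(1) layout:
  @0: vy [4B, align 1] → 4
  @4: vx [8B, align 1] → 12
  @12: cooldown [8B, align 1] → 20
  @20: z [4B, align 1] → 24
  @24: x [2B, align 1] → 26
  @26: ammo [8B, align 1] → 34
  @34: score [4B, align 1] → 38
  @38: target [4B, align 1] → 42
  size 42, align 1
48 − 42 = 6

6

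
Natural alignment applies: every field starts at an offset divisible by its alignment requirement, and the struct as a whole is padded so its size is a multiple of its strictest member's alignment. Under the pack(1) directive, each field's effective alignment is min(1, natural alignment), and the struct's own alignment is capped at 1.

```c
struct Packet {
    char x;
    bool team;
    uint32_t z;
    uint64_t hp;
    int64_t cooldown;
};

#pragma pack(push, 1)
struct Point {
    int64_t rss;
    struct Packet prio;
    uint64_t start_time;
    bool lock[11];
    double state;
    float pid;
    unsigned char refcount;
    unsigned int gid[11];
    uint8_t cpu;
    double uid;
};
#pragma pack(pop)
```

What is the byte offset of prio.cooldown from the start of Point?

24

Packet: @0: x [1B, align 1] → 1; @1: team [1B, align 1] → 2; +2 pad (align 4); @4: z [4B, align 4] → 8; @8: hp [8B, align 8] → 16; @16: cooldown [8B, align 8] → 24; size 24, align 8
@0: rss [8B, align 1] → 8
@8: prio [24B, align 1] → 32
within Packet: cooldown at 16
8 + 16 = 24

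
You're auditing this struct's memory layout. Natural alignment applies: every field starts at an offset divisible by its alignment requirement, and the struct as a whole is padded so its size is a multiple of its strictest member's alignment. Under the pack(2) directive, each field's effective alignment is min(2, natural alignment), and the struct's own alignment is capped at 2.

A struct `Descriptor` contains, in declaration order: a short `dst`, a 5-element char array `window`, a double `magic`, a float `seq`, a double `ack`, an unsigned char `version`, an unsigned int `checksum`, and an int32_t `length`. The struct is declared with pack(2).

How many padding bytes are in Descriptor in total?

2

0..2  dst  (2B, 2-aligned)
2..7  window  (5B, 1-aligned)
7..8  -- padding (1B)
8..16  magic  (8B, 2-aligned)
16..20  seq  (4B, 2-aligned)
20..28  ack  (8B, 2-aligned)
28..29  version  (1B, 1-aligned)
29..30  -- padding (1B)
30..34  checksum  (4B, 2-aligned)
34..38  length  (4B, 2-aligned)
sizeof = 38, alignof = 2
data bytes 36, size 38 → padding 2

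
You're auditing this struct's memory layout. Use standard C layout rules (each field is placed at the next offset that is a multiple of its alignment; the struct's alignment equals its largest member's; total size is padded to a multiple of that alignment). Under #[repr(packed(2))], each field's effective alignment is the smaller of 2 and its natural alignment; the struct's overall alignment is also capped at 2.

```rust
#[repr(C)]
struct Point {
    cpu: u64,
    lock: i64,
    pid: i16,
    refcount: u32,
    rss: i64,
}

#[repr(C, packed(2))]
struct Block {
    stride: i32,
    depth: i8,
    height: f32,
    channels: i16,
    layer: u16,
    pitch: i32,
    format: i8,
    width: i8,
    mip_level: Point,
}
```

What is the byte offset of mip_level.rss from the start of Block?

Point: 0..8  cpu  (8B, 8-aligned); 8..16  lock  (8B, 8-aligned); 16..18  pid  (2B, 2-aligned); 18..20  -- padding (2B); 20..24  refcount  (4B, 4-aligned); 24..32  rss  (8B, 8-aligned); sizeof = 32, alignof = 8
0..4  stride  (4B, 2-aligned)
4..5  depth  (1B, 1-aligned)
5..6  -- padding (1B)
6..10  height  (4B, 2-aligned)
10..12  channels  (2B, 2-aligned)
12..14  layer  (2B, 2-aligned)
14..18  pitch  (4B, 2-aligned)
18..19  format  (1B, 1-aligned)
19..20  width  (1B, 1-aligned)
20..52  mip_level  (32B, 2-aligned)
within Point: rss at 24
20 + 24 = 44

44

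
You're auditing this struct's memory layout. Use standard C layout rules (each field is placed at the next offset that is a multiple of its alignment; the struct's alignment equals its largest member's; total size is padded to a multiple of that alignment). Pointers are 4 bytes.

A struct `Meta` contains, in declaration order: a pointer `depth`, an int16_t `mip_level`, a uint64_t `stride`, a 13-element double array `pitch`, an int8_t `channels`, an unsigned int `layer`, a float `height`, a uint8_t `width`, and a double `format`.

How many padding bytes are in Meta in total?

8

depth at 0 (size 4, align 4) → ends 4
mip_level at 4 (size 2, align 2) → ends 6
pad 2 to align 8 for stride
stride at 8 (size 8, align 8) → ends 16
pitch at 16 (size 104, align 8) → ends 120
channels at 120 (size 1, align 1) → ends 121
pad 3 to align 4 for layer
layer at 124 (size 4, align 4) → ends 128
height at 128 (size 4, align 4) → ends 132
width at 132 (size 1, align 1) → ends 133
pad 3 to align 8 for format
format at 136 (size 8, align 8) → ends 144
total 144 bytes, alignment 8
data bytes 136, size 144 → padding 8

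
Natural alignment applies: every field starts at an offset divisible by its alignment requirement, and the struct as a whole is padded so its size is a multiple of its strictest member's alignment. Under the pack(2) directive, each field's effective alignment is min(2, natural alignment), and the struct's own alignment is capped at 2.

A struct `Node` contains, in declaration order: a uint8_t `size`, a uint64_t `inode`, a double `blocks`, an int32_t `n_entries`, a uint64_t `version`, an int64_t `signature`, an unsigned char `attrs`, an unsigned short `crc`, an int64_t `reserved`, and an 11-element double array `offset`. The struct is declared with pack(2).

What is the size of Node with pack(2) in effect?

@0: size [1B, align 1] → 1
+1 pad (align 2)
@2: inode [8B, align 2] → 10
@10: blocks [8B, align 2] → 18
@18: n_entries [4B, align 2] → 22
@22: version [8B, align 2] → 30
@30: signature [8B, align 2] → 38
@38: attrs [1B, align 1] → 39
+1 pad (align 2)
@40: crc [2B, align 2] → 42
@42: reserved [8B, align 2] → 50
@50: offset [88B, align 2] → 138
size 138, align 2

138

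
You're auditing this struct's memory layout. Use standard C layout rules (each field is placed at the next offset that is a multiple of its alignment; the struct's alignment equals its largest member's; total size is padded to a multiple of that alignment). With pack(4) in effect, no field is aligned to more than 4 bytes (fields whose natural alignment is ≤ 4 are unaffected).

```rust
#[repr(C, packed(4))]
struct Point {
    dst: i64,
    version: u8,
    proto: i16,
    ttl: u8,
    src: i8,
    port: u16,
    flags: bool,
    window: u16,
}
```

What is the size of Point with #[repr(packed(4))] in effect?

20

dst at 0 (size 8, align 4) → ends 8
version at 8 (size 1, align 1) → ends 9
pad 1 to align 2 for proto
proto at 10 (size 2, align 2) → ends 12
ttl at 12 (size 1, align 1) → ends 13
src at 13 (size 1, align 1) → ends 14
port at 14 (size 2, align 2) → ends 16
flags at 16 (size 1, align 1) → ends 17
pad 1 to align 2 for window
window at 18 (size 2, align 2) → ends 20
total 20 bytes, alignment 4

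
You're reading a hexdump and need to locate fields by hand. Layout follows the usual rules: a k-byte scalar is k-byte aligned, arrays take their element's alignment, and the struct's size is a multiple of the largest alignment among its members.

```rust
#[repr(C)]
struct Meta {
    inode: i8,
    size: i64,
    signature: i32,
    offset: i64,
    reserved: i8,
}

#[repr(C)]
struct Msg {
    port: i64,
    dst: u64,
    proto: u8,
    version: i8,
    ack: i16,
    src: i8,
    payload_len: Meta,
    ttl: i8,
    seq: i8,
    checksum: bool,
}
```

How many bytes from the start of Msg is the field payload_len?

24

Meta: 0..1  inode  (1B, 1-aligned); 1..8  -- padding (7B); 8..16  size  (8B, 8-aligned); 16..20  signature  (4B, 4-aligned); 20..24  -- padding (4B); 24..32  offset  (8B, 8-aligned); 32..33  reserved  (1B, 1-aligned); 33..40  -- tail padding (7B); sizeof = 40, alignof = 8
0..8  port  (8B, 8-aligned)
8..16  dst  (8B, 8-aligned)
16..17  proto  (1B, 1-aligned)
17..18  version  (1B, 1-aligned)
18..20  ack  (2B, 2-aligned)
20..21  src  (1B, 1-aligned)
21..24  -- padding (3B)
24..64  payload_len  (40B, 8-aligned)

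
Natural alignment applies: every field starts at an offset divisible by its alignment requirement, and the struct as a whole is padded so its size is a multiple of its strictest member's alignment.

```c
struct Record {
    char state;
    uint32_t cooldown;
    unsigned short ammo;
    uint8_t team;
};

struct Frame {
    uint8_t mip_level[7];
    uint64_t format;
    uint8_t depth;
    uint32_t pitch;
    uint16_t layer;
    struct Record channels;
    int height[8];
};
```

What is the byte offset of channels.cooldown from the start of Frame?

32

Record: 0..1  state  (1B, 1-aligned); 1..4  -- padding (3B); 4..8  cooldown  (4B, 4-aligned); 8..10  ammo  (2B, 2-aligned); 10..11  team  (1B, 1-aligned); 11..12  -- tail padding (1B); sizeof = 12, alignof = 4
0..7  mip_level  (7B, 1-aligned)
7..8  -- padding (1B)
8..16  format  (8B, 8-aligned)
16..17  depth  (1B, 1-aligned)
17..20  -- padding (3B)
20..24  pitch  (4B, 4-aligned)
24..26  layer  (2B, 2-aligned)
26..28  -- padding (2B)
28..40  channels  (12B, 4-aligned)
within Record: cooldown at 4
28 + 4 = 32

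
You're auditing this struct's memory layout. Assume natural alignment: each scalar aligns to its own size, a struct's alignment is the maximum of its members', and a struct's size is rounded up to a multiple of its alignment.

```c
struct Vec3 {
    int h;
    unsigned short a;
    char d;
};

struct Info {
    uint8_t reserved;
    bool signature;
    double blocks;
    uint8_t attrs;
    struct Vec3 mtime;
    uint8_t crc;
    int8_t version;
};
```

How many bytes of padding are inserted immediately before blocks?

6

Vec3: 0..4  h  (4B, 4-aligned); 4..6  a  (2B, 2-aligned); 6..7  d  (1B, 1-aligned); 7..8  -- tail padding (1B); sizeof = 8, alignof = 4
0..1  reserved  (1B, 1-aligned)
1..2  signature  (1B, 1-aligned)
2..8  -- padding (6B)
8..16  blocks  (8B, 8-aligned)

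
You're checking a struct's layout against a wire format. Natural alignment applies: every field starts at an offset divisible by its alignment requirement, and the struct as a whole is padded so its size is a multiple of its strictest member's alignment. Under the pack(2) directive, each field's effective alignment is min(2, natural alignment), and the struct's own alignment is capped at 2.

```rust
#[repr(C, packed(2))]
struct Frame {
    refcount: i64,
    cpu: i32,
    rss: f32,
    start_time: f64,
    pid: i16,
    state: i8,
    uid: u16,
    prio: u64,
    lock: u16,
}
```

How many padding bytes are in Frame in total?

1

refcount at 0 (size 8, align 2) → ends 8
cpu at 8 (size 4, align 2) → ends 12
rss at 12 (size 4, align 2) → ends 16
start_time at 16 (size 8, align 2) → ends 24
pid at 24 (size 2, align 2) → ends 26
state at 26 (size 1, align 1) → ends 27
pad 1 to align 2 for uid
uid at 28 (size 2, align 2) → ends 30
prio at 30 (size 8, align 2) → ends 38
lock at 38 (size 2, align 2) → ends 40
total 40 bytes, alignment 2
data bytes 39, size 40 → padding 1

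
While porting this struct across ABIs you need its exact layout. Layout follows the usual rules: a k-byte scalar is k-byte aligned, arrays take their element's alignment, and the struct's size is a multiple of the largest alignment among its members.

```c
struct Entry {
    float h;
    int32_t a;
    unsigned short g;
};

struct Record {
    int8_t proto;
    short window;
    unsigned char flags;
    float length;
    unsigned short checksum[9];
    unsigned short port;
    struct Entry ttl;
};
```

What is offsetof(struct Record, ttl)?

32

Entry: 0..4  h  (4B, 4-aligned); 4..8  a  (4B, 4-aligned); 8..10  g  (2B, 2-aligned); 10..12  -- tail padding (2B); sizeof = 12, alignof = 4
0..1  proto  (1B, 1-aligned)
1..2  -- padding (1B)
2..4  window  (2B, 2-aligned)
4..5  flags  (1B, 1-aligned)
5..8  -- padding (3B)
8..12  length  (4B, 4-aligned)
12..30  checksum  (18B, 2-aligned)
30..32  port  (2B, 2-aligned)
32..44  ttl  (12B, 4-aligned)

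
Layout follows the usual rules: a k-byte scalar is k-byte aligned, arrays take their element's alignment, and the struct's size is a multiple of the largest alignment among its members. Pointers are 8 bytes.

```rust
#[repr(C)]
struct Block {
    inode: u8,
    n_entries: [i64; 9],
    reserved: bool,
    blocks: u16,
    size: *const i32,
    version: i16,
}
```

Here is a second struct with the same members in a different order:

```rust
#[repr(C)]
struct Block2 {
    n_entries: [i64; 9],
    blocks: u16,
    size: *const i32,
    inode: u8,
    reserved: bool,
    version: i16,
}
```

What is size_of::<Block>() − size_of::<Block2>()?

8

@0: inode [1B, align 1] → 1
+7 pad (align 8)
@8: n_entries [72B, align 8] → 80
@80: reserved [1B, align 1] → 81
+1 pad (align 2)
@82: blocks [2B, align 2] → 84
+4 pad (align 8)
@88: size [8B, align 8] → 96
@96: version [2B, align 2] → 98
+6 tail pad (align 8)
size 104, align 8
— Block2 —
@0: n_entries [72B, align 8] → 72
@72: blocks [2B, align 2] → 74
+6 pad (align 8)
@80: size [8B, align 8] → 88
@88: inode [1B, align 1] → 89
@89: reserved [1B, align 1] → 90
@90: version [2B, align 2] → 92
+4 tail pad (align 8)
size 96, align 8
104 − 96 = 8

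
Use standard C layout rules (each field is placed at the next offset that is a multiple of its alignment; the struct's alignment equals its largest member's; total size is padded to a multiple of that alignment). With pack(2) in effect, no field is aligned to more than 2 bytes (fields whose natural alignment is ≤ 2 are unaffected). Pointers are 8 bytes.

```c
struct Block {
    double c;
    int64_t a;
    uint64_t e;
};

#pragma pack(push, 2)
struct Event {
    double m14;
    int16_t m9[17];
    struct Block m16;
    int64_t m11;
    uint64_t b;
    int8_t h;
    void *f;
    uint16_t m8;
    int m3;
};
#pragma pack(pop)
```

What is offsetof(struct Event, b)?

Block: @0: c [8B, align 8] → 8; @8: a [8B, align 8] → 16; @16: e [8B, align 8] → 24; size 24, align 8
@0: m14 [8B, align 2] → 8
@8: m9 [34B, align 2] → 42
@42: m16 [24B, align 2] → 66
@66: m11 [8B, align 2] → 74
@74: b [8B, align 2] → 82

74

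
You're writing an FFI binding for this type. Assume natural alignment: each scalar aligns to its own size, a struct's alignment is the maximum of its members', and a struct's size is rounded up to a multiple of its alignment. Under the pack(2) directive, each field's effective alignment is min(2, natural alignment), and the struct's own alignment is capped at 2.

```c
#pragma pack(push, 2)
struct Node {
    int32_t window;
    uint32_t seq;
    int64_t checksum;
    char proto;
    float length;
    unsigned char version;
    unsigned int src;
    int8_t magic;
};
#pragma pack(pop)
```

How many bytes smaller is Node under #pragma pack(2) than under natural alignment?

natural layout:
  @0: window [4B, align 4] → 4
  @4: seq [4B, align 4] → 8
  @8: checksum [8B, align 8] → 16
  @16: proto [1B, align 1] → 17
  +3 pad (align 4)
  @20: length [4B, align 4] → 24
  @24: version [1B, align 1] → 25
  +3 pad (align 4)
  @28: src [4B, align 4] → 32
  @32: magic [1B, align 1] → 33
  +7 tail pad (align 8)
  size 40, align 8
packed(2) layout:
  @0: window [4B, align 2] → 4
  @4: seq [4B, align 2] → 8
  @8: checksum [8B, align 2] → 16
  @16: proto [1B, align 1] → 17
  +1 pad (align 2)
  @18: length [4B, align 2] → 22
  @22: version [1B, align 1] → 23
  +1 pad (align 2)
  @24: src [4B, align 2] → 28
  @28: magic [1B, align 1] → 29
  +1 tail pad (align 2)
  size 30, align 2
40 − 30 = 10

10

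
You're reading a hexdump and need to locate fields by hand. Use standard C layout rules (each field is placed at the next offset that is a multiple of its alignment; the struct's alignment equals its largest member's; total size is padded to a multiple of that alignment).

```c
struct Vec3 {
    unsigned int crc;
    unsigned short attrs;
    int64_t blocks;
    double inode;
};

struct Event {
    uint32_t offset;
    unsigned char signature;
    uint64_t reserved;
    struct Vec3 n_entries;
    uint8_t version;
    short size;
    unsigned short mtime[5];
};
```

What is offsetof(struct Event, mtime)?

44

Vec3: crc at 0 (size 4, align 4) → ends 4; attrs at 4 (size 2, align 2) → ends 6; pad 2 to align 8 for blocks; blocks at 8 (size 8, align 8) → ends 16; inode at 16 (size 8, align 8) → ends 24; total 24 bytes, alignment 8
offset at 0 (size 4, align 4) → ends 4
signature at 4 (size 1, align 1) → ends 5
pad 3 to align 8 for reserved
reserved at 8 (size 8, align 8) → ends 16
n_entries at 16 (size 24, align 8) → ends 40
version at 40 (size 1, align 1) → ends 41
pad 1 to align 2 for size
size at 42 (size 2, align 2) → ends 44
mtime at 44 (size 10, align 2) → ends 54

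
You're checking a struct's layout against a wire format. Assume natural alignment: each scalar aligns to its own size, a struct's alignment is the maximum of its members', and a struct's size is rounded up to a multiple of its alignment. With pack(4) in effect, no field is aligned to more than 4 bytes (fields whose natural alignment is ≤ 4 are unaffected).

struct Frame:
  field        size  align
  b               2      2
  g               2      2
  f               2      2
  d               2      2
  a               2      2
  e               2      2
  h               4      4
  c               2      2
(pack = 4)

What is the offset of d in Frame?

6

0..2  b  (2B, 2-aligned)
2..4  g  (2B, 2-aligned)
4..6  f  (2B, 2-aligned)
6..8  d  (2B, 2-aligned)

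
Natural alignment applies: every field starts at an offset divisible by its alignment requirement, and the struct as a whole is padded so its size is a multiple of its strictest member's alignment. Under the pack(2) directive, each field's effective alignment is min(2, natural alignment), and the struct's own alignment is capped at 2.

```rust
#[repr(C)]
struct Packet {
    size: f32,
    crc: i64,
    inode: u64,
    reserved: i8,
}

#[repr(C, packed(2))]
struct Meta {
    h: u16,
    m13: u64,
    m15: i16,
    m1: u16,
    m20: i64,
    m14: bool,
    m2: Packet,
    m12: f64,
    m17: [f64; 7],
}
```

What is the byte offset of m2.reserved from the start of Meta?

48

Packet: 0..4  size  (4B, 4-aligned); 4..8  -- padding (4B); 8..16  crc  (8B, 8-aligned); 16..24  inode  (8B, 8-aligned); 24..25  reserved  (1B, 1-aligned); 25..32  -- tail padding (7B); sizeof = 32, alignof = 8
0..2  h  (2B, 2-aligned)
2..10  m13  (8B, 2-aligned)
10..12  m15  (2B, 2-aligned)
12..14  m1  (2B, 2-aligned)
14..22  m20  (8B, 2-aligned)
22..23  m14  (1B, 1-aligned)
23..24  -- padding (1B)
24..56  m2  (32B, 2-aligned)
within Packet: reserved at 24
24 + 24 = 48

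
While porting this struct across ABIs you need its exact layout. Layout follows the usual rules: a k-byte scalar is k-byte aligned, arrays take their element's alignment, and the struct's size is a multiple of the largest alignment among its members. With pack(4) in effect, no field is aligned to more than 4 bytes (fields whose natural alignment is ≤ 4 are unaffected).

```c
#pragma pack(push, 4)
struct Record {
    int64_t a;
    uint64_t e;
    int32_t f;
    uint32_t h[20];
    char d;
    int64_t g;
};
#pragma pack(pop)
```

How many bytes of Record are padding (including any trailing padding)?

3

a at 0 (size 8, align 4) → ends 8
e at 8 (size 8, align 4) → ends 16
f at 16 (size 4, align 4) → ends 20
h at 20 (size 80, align 4) → ends 100
d at 100 (size 1, align 1) → ends 101
pad 3 to align 4 for g
g at 104 (size 8, align 4) → ends 112
total 112 bytes, alignment 4
data bytes 109, size 112 → padding 3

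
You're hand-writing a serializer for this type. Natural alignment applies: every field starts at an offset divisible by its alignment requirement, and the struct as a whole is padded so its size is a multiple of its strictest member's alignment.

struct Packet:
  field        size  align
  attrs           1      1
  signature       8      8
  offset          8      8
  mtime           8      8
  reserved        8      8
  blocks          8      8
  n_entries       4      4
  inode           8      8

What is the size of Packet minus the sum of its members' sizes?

11

@0: attrs [1B, align 1] → 1
+7 pad (align 8)
@8: signature [8B, align 8] → 16
@16: offset [8B, align 8] → 24
@24: mtime [8B, align 8] → 32
@32: reserved [8B, align 8] → 40
@40: blocks [8B, align 8] → 48
@48: n_entries [4B, align 4] → 52
+4 pad (align 8)
@56: inode [8B, align 8] → 64
size 64, align 8
data bytes 53, size 64 → padding 11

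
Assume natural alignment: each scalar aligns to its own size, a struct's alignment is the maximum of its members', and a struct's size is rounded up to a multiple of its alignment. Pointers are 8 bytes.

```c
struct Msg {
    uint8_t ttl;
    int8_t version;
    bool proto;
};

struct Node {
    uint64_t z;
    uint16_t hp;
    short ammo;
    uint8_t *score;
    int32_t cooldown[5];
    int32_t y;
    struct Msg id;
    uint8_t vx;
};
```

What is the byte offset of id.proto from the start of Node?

Msg: ttl at 0 (size 1, align 1) → ends 1; version at 1 (size 1, align 1) → ends 2; proto at 2 (size 1, align 1) → ends 3; total 3 bytes, alignment 1
z at 0 (size 8, align 8) → ends 8
hp at 8 (size 2, align 2) → ends 10
ammo at 10 (size 2, align 2) → ends 12
pad 4 to align 8 for score
score at 16 (size 8, align 8) → ends 24
cooldown at 24 (size 20, align 4) → ends 44
y at 44 (size 4, align 4) → ends 48
id at 48 (size 3, align 1) → ends 51
within Msg: proto at 2
48 + 2 = 50

50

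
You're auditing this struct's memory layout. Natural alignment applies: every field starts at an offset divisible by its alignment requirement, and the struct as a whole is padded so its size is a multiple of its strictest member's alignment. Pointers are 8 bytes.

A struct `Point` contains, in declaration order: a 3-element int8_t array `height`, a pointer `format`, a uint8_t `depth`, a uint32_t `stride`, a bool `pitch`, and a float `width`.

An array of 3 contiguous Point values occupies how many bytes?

96

height at 0 (size 3, align 1) → ends 3
pad 5 to align 8 for format
format at 8 (size 8, align 8) → ends 16
depth at 16 (size 1, align 1) → ends 17
pad 3 to align 4 for stride
stride at 20 (size 4, align 4) → ends 24
pitch at 24 (size 1, align 1) → ends 25
pad 3 to align 4 for width
width at 28 (size 4, align 4) → ends 32
total 32 bytes, alignment 8
array of 3: 3 × 32 = 96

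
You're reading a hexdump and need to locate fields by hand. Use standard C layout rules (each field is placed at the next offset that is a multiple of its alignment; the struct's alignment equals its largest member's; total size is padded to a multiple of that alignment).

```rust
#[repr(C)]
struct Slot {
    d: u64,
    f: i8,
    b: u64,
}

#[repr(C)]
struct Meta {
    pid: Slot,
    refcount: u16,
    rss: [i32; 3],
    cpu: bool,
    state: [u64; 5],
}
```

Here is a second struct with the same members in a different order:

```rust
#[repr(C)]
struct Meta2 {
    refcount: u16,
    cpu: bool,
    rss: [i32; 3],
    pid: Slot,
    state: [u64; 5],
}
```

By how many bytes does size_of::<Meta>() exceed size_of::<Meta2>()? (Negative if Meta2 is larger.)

Slot: d at 0 (size 8, align 8) → ends 8; f at 8 (size 1, align 1) → ends 9; pad 7 to align 8 for b; b at 16 (size 8, align 8) → ends 24; total 24 bytes, alignment 8
pid at 0 (size 24, align 8) → ends 24
refcount at 24 (size 2, align 2) → ends 26
pad 2 to align 4 for rss
rss at 28 (size 12, align 4) → ends 40
cpu at 40 (size 1, align 1) → ends 41
pad 7 to align 8 for state
state at 48 (size 40, align 8) → ends 88
total 88 bytes, alignment 8
— Meta2 —
refcount at 0 (size 2, align 2) → ends 2
cpu at 2 (size 1, align 1) → ends 3
pad 1 to align 4 for rss
rss at 4 (size 12, align 4) → ends 16
pid at 16 (size 24, align 8) → ends 40
state at 40 (size 40, align 8) → ends 80
total 80 bytes, alignment 8
88 − 80 = 8

8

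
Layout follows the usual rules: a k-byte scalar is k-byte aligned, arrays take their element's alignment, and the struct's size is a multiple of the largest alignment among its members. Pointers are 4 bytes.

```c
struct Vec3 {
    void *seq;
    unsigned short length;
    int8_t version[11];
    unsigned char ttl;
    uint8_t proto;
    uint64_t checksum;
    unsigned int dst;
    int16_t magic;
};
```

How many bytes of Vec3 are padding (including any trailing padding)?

7

seq at 0 (size 4, align 4) → ends 4
length at 4 (size 2, align 2) → ends 6
version at 6 (size 11, align 1) → ends 17
ttl at 17 (size 1, align 1) → ends 18
proto at 18 (size 1, align 1) → ends 19
pad 5 to align 8 for checksum
checksum at 24 (size 8, align 8) → ends 32
dst at 32 (size 4, align 4) → ends 36
magic at 36 (size 2, align 2) → ends 38
tail pad 2 to reach multiple of 8
total 40 bytes, alignment 8
data bytes 33, size 40 → padding 7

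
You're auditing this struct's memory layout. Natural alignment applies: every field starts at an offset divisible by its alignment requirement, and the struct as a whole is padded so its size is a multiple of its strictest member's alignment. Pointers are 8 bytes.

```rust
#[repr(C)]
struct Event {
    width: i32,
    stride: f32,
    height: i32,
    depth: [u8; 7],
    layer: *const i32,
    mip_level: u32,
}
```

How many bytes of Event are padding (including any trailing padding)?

9

width at 0 (size 4, align 4) → ends 4
stride at 4 (size 4, align 4) → ends 8
height at 8 (size 4, align 4) → ends 12
depth at 12 (size 7, align 1) → ends 19
pad 5 to align 8 for layer
layer at 24 (size 8, align 8) → ends 32
mip_level at 32 (size 4, align 4) → ends 36
tail pad 4 to reach multiple of 8
total 40 bytes, alignment 8
data bytes 31, size 40 → padding 9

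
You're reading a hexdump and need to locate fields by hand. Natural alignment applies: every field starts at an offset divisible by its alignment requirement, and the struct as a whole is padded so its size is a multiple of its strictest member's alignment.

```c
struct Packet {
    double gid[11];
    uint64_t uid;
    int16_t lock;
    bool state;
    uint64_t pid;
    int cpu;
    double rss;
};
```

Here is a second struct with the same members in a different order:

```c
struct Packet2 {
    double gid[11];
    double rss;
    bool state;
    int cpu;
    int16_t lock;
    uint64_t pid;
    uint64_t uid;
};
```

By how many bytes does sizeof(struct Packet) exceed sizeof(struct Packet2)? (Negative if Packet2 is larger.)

0

@0: gid [88B, align 8] → 88
@88: uid [8B, align 8] → 96
@96: lock [2B, align 2] → 98
@98: state [1B, align 1] → 99
+5 pad (align 8)
@104: pid [8B, align 8] → 112
@112: cpu [4B, align 4] → 116
+4 pad (align 8)
@120: rss [8B, align 8] → 128
size 128, align 8
— Packet2 —
@0: gid [88B, align 8] → 88
@88: rss [8B, align 8] → 96
@96: state [1B, align 1] → 97
+3 pad (align 4)
@100: cpu [4B, align 4] → 104
@104: lock [2B, align 2] → 106
+6 pad (align 8)
@112: pid [8B, align 8] → 120
@120: uid [8B, align 8] → 128
size 128, align 8
128 − 128 = 0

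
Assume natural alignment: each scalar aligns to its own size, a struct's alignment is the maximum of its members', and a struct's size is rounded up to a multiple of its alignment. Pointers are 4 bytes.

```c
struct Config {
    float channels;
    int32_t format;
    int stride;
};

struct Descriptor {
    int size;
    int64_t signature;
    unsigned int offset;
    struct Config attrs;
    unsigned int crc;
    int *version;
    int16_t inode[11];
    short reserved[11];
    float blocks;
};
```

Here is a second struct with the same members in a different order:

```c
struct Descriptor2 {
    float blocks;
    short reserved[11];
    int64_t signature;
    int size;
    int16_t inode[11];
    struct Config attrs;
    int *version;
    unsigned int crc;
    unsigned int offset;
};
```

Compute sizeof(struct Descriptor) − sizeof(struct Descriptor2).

-8

Config: channels at 0 (size 4, align 4) → ends 4; format at 4 (size 4, align 4) → ends 8; stride at 8 (size 4, align 4) → ends 12; total 12 bytes, alignment 4
size at 0 (size 4, align 4) → ends 4
pad 4 to align 8 for signature
signature at 8 (size 8, align 8) → ends 16
offset at 16 (size 4, align 4) → ends 20
attrs at 20 (size 12, align 4) → ends 32
crc at 32 (size 4, align 4) → ends 36
version at 36 (size 4, align 4) → ends 40
inode at 40 (size 22, align 2) → ends 62
reserved at 62 (size 22, align 2) → ends 84
blocks at 84 (size 4, align 4) → ends 88
total 88 bytes, alignment 8
— Descriptor2 —
blocks at 0 (size 4, align 4) → ends 4
reserved at 4 (size 22, align 2) → ends 26
pad 6 to align 8 for signature
signature at 32 (size 8, align 8) → ends 40
size at 40 (size 4, align 4) → ends 44
inode at 44 (size 22, align 2) → ends 66
pad 2 to align 4 for attrs
attrs at 68 (size 12, align 4) → ends 80
version at 80 (size 4, align 4) → ends 84
crc at 84 (size 4, align 4) → ends 88
offset at 88 (size 4, align 4) → ends 92
tail pad 4 to reach multiple of 8
total 96 bytes, alignment 8
88 − 96 = -8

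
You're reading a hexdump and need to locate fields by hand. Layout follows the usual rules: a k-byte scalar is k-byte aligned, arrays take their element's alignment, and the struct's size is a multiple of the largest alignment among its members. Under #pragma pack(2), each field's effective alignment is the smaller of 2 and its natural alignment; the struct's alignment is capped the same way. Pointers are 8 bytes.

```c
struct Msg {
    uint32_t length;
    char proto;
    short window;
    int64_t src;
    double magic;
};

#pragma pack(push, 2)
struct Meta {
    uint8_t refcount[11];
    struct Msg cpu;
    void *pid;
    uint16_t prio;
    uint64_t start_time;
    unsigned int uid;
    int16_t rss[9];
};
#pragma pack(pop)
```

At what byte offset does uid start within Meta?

Msg: 0..4  length  (4B, 4-aligned); 4..5  proto  (1B, 1-aligned); 5..6  -- padding (1B); 6..8  window  (2B, 2-aligned); 8..16  src  (8B, 8-aligned); 16..24  magic  (8B, 8-aligned); sizeof = 24, alignof = 8
0..11  refcount  (11B, 1-aligned)
11..12  -- padding (1B)
12..36  cpu  (24B, 2-aligned)
36..44  pid  (8B, 2-aligned)
44..46  prio  (2B, 2-aligned)
46..54  start_time  (8B, 2-aligned)
54..58  uid  (4B, 2-aligned)

54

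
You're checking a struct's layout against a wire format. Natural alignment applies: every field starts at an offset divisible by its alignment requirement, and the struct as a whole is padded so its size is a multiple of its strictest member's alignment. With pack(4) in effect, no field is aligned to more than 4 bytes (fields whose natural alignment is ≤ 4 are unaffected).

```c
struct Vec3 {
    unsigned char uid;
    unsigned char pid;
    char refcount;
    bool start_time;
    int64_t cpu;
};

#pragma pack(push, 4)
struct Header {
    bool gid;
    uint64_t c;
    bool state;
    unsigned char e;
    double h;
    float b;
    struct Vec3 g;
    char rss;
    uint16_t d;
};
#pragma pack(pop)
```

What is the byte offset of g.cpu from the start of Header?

36

Vec3: 0..1  uid  (1B, 1-aligned); 1..2  pid  (1B, 1-aligned); 2..3  refcount  (1B, 1-aligned); 3..4  start_time  (1B, 1-aligned); 4..8  -- padding (4B); 8..16  cpu  (8B, 8-aligned); sizeof = 16, alignof = 8
0..1  gid  (1B, 1-aligned)
1..4  -- padding (3B)
4..12  c  (8B, 4-aligned)
12..13  state  (1B, 1-aligned)
13..14  e  (1B, 1-aligned)
14..16  -- padding (2B)
16..24  h  (8B, 4-aligned)
24..28  b  (4B, 4-aligned)
28..44  g  (16B, 4-aligned)
within Vec3: cpu at 8
28 + 8 = 36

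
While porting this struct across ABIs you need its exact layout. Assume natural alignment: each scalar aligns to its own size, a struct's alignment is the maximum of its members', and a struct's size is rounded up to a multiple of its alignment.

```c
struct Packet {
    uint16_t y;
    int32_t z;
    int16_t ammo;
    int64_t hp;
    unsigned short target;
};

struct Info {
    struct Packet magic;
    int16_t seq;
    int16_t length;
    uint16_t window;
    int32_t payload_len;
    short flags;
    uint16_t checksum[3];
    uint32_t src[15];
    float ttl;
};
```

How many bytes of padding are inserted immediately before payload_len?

Packet: y at 0 (size 2, align 2) → ends 2; pad 2 to align 4 for z; z at 4 (size 4, align 4) → ends 8; ammo at 8 (size 2, align 2) → ends 10; pad 6 to align 8 for hp; hp at 16 (size 8, align 8) → ends 24; target at 24 (size 2, align 2) → ends 26; tail pad 6 to reach multiple of 8; total 32 bytes, alignment 8
magic at 0 (size 32, align 8) → ends 32
seq at 32 (size 2, align 2) → ends 34
length at 34 (size 2, align 2) → ends 36
window at 36 (size 2, align 2) → ends 38
pad 2 to align 4 for payload_len
payload_len at 40 (size 4, align 4) → ends 44

2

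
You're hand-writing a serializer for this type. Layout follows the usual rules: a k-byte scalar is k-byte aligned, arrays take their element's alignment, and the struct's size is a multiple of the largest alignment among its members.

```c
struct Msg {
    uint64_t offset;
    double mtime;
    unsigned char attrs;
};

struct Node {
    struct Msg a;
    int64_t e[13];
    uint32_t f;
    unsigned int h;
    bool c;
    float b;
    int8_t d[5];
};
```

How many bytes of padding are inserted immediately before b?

Msg: 0..8  offset  (8B, 8-aligned); 8..16  mtime  (8B, 8-aligned); 16..17  attrs  (1B, 1-aligned); 17..24  -- tail padding (7B); sizeof = 24, alignof = 8
0..24  a  (24B, 8-aligned)
24..128  e  (104B, 8-aligned)
128..132  f  (4B, 4-aligned)
132..136  h  (4B, 4-aligned)
136..137  c  (1B, 1-aligned)
137..140  -- padding (3B)
140..144  b  (4B, 4-aligned)

3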